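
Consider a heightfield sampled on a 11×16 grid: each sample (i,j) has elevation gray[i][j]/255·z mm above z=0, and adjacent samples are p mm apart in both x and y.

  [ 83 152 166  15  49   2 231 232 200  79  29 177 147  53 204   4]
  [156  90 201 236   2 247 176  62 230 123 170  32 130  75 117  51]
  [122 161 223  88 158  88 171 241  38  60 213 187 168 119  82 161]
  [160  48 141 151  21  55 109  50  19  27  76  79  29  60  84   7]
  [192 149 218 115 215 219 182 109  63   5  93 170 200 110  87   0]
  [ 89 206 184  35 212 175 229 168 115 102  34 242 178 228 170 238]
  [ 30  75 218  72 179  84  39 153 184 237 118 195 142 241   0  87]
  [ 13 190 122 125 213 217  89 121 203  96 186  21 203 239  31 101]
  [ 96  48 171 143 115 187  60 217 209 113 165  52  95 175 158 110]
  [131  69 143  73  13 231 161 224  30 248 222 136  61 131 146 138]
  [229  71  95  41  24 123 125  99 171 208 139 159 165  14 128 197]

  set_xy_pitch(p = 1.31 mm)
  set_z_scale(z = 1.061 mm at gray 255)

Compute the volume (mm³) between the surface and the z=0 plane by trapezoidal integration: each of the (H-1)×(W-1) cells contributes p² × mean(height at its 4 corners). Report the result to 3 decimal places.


height_mm = gray/255 × 1.061; cell vol = 1.31² × mean(4 corners)
unit = 1.31² × 1.061 / (4×255) = 0.00178508 mm³ per gray-sum
row 0: Σ corner-gray over 15 cells = 7548  → 13.4738
row 1: Σ corner-gray over 15 cells = 8266  → 14.7555
row 2: Σ corner-gray over 15 cells = 6342  → 11.3210
row 3: Σ corner-gray over 15 cells = 6127  → 10.9372
row 4: Σ corner-gray over 15 cells = 8945  → 15.9675
row 5: Σ corner-gray over 15 cells = 8874  → 15.8408
row 6: Σ corner-gray over 15 cells = 8217  → 14.6680
row 7: Σ corner-gray over 15 cells = 8248  → 14.7233
row 8: Σ corner-gray over 15 cells = 8067  → 14.4002
row 9: Σ corner-gray over 15 cells = 7595  → 13.5577
Σ rows: total corner-gray = 78229  → 139.6451 mm³

139.645


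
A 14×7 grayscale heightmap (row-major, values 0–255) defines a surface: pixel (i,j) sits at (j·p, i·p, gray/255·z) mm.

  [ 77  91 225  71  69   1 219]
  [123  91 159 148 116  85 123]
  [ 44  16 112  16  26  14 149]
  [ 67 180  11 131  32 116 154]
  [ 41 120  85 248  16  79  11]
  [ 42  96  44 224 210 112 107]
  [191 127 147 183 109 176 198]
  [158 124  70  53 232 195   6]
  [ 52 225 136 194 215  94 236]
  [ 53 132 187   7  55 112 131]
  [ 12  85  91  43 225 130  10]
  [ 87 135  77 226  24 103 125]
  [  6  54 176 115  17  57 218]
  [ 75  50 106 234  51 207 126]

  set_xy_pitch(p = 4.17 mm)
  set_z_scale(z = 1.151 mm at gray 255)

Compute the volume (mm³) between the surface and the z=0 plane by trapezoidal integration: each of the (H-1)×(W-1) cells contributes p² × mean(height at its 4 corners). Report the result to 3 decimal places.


680.242

height_mm = gray/255 × 1.151; cell vol = 4.17² × mean(4 corners)
unit = 4.17² × 1.151 / (4×255) = 0.0196222 mm³ per gray-sum
row 0: Σ corner-gray over 6 cells = 2654  → 52.0773
row 1: Σ corner-gray over 6 cells = 2005  → 39.3425
row 2: Σ corner-gray over 6 cells = 1722  → 33.7894
row 3: Σ corner-gray over 6 cells = 2309  → 45.3076
row 4: Σ corner-gray over 6 cells = 2669  → 52.3716
row 5: Σ corner-gray over 6 cells = 3394  → 66.5977
row 6: Σ corner-gray over 6 cells = 3385  → 66.4211
row 7: Σ corner-gray over 6 cells = 3528  → 69.2271
row 8: Σ corner-gray over 6 cells = 3186  → 62.5163
row 9: Σ corner-gray over 6 cells = 2340  → 45.9159
row 10: Σ corner-gray over 6 cells = 2512  → 49.2909
row 11: Σ corner-gray over 6 cells = 2404  → 47.1717
row 12: Σ corner-gray over 6 cells = 2559  → 50.2132
Σ rows: total corner-gray = 34667  → 680.2421 mm³


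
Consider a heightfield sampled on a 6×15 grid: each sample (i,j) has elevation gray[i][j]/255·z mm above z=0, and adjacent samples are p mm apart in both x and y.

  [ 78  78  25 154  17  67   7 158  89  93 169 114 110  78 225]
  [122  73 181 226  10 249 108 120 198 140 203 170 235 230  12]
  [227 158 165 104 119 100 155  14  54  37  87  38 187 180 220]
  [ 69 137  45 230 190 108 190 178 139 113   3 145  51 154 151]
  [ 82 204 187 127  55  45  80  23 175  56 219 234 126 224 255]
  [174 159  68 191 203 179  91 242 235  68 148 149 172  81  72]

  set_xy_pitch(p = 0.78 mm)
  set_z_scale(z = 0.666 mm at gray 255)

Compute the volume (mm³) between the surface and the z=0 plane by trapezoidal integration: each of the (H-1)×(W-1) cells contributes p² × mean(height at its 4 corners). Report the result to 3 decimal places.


height_mm = gray/255 × 0.666; cell vol = 0.78² × mean(4 corners)
unit = 0.78² × 0.666 / (4×255) = 0.000397249 mm³ per gray-sum
row 0: Σ corner-gray over 14 cells = 7041  → 2.7970
row 1: Σ corner-gray over 14 cells = 7663  → 3.0441
row 2: Σ corner-gray over 14 cells = 6829  → 2.7128
row 3: Σ corner-gray over 14 cells = 7433  → 2.9528
row 4: Σ corner-gray over 14 cells = 8065  → 3.2038
Σ rows: total corner-gray = 37031  → 14.7105 mm³

14.711


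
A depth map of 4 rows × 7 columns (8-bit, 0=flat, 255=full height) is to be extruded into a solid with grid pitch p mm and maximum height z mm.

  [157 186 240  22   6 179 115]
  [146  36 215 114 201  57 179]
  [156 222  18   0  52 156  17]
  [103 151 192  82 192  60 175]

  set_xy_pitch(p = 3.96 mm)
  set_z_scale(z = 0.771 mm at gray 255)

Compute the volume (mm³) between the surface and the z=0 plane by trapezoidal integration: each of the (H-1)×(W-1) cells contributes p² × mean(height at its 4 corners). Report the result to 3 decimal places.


100.162

height_mm = gray/255 × 0.771; cell vol = 3.96² × mean(4 corners)
unit = 3.96² × 0.771 / (4×255) = 0.0118534 mm³ per gray-sum
row 0: Σ corner-gray over 6 cells = 3109  → 36.8524
row 1: Σ corner-gray over 6 cells = 2640  → 31.2931
row 2: Σ corner-gray over 6 cells = 2701  → 32.0162
Σ rows: total corner-gray = 8450  → 100.1616 mm³


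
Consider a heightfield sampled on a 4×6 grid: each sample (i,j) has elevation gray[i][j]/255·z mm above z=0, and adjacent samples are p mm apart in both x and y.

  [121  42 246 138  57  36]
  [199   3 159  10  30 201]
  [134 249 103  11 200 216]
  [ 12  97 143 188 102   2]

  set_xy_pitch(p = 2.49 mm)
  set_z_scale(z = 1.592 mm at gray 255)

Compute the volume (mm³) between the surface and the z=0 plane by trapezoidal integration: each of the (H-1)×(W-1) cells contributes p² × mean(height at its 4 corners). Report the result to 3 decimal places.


height_mm = gray/255 × 1.592; cell vol = 2.49² × mean(4 corners)
unit = 2.49² × 1.592 / (4×255) = 0.00967702 mm³ per gray-sum
row 0: Σ corner-gray over 5 cells = 1927  → 18.6476
row 1: Σ corner-gray over 5 cells = 2280  → 22.0636
row 2: Σ corner-gray over 5 cells = 2550  → 24.6764
Σ rows: total corner-gray = 6757  → 65.3876 mm³

65.388


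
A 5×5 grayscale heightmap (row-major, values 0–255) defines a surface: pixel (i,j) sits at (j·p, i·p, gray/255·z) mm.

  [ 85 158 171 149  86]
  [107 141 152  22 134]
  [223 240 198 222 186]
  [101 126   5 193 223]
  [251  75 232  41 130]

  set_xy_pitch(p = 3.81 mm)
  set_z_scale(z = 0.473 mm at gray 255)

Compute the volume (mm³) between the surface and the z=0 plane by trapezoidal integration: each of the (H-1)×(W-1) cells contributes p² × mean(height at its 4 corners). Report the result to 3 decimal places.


height_mm = gray/255 × 0.473; cell vol = 3.81² × mean(4 corners)
unit = 3.81² × 0.473 / (4×255) = 0.00673149 mm³ per gray-sum
row 0: Σ corner-gray over 4 cells = 1998  → 13.4495
row 1: Σ corner-gray over 4 cells = 2600  → 17.5019
row 2: Σ corner-gray over 4 cells = 2701  → 18.1817
row 3: Σ corner-gray over 4 cells = 2049  → 13.7928
Σ rows: total corner-gray = 9348  → 62.9259 mm³

62.926


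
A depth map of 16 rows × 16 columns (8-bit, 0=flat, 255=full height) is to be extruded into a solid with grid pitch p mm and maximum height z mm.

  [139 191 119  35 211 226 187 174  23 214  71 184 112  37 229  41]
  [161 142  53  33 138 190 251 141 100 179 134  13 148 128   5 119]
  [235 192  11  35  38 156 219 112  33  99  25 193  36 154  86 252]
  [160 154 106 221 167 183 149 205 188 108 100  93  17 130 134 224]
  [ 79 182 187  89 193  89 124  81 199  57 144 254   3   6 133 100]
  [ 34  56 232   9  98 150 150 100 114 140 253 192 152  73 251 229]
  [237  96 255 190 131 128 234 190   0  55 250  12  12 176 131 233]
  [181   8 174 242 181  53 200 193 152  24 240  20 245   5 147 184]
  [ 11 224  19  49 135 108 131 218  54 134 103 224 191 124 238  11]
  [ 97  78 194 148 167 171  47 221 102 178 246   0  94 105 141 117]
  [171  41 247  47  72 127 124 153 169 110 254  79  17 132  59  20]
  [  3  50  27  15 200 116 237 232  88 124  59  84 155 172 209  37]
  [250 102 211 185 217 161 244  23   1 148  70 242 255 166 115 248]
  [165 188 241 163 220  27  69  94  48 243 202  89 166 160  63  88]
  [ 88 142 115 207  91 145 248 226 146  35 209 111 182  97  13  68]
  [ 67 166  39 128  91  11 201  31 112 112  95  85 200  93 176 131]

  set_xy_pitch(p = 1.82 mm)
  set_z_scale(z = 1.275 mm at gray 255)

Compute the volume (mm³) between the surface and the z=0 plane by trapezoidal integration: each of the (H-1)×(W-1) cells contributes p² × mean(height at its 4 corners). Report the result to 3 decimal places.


height_mm = gray/255 × 1.275; cell vol = 1.82² × mean(4 corners)
unit = 1.82² × 1.275 / (4×255) = 0.0041405 mm³ per gray-sum
row 0: Σ corner-gray over 15 cells = 7796  → 32.2793
row 1: Σ corner-gray over 15 cells = 6855  → 28.3831
row 2: Σ corner-gray over 15 cells = 7559  → 31.2980
row 3: Σ corner-gray over 15 cells = 7955  → 32.9377
row 4: Σ corner-gray over 15 cells = 7864  → 32.5609
row 5: Σ corner-gray over 15 cells = 8393  → 34.7512
row 6: Σ corner-gray over 15 cells = 8323  → 34.4614
row 7: Σ corner-gray over 15 cells = 8059  → 33.3683
row 8: Σ corner-gray over 15 cells = 7924  → 32.8093
row 9: Σ corner-gray over 15 cells = 7451  → 30.8509
row 10: Σ corner-gray over 15 cells = 7029  → 29.1036
row 11: Σ corner-gray over 15 cells = 8354  → 34.5897
row 12: Σ corner-gray over 15 cells = 8977  → 37.1693
row 13: Σ corner-gray over 15 cells = 8289  → 34.3206
row 14: Σ corner-gray over 15 cells = 7368  → 30.5072
Σ rows: total corner-gray = 118196  → 489.3905 mm³

489.391


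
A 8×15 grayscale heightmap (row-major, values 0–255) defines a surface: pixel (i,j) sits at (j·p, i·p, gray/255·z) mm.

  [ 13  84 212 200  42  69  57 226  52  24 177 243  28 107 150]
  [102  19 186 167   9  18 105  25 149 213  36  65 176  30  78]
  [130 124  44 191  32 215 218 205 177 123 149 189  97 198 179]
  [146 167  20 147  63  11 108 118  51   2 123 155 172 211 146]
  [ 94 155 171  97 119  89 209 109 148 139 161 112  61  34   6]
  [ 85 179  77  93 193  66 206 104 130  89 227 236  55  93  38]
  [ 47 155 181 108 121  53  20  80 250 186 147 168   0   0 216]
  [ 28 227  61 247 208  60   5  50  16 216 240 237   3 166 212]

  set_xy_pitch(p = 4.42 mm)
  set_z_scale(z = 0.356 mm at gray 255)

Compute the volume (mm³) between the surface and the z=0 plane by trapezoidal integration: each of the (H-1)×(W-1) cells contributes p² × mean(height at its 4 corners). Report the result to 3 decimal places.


318.885

height_mm = gray/255 × 0.356; cell vol = 4.42² × mean(4 corners)
unit = 4.42² × 0.356 / (4×255) = 0.00681859 mm³ per gray-sum
row 0: Σ corner-gray over 14 cells = 5781  → 39.4182
row 1: Σ corner-gray over 14 cells = 6809  → 46.4278
row 2: Σ corner-gray over 14 cells = 7221  → 49.2370
row 3: Σ corner-gray over 14 cells = 6296  → 42.9298
row 4: Σ corner-gray over 14 cells = 6927  → 47.2323
row 5: Σ corner-gray over 14 cells = 6820  → 46.5028
row 6: Σ corner-gray over 14 cells = 6913  → 47.1369
Σ rows: total corner-gray = 46767  → 318.8848 mm³


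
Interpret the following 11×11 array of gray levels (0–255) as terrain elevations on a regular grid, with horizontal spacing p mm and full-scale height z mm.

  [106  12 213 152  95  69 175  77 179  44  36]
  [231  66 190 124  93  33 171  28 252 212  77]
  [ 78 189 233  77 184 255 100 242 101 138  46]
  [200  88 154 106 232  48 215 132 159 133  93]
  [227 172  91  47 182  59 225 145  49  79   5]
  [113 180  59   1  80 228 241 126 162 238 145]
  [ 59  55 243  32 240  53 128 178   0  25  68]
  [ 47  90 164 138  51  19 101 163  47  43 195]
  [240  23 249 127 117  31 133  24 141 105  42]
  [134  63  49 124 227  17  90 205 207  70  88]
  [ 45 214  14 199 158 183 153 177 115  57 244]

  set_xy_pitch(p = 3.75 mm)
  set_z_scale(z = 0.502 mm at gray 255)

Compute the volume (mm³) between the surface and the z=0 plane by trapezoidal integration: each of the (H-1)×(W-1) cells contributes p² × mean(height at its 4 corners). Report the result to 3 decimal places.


height_mm = gray/255 × 0.502; cell vol = 3.75² × mean(4 corners)
unit = 3.75² × 0.502 / (4×255) = 0.00692096 mm³ per gray-sum
row 0: Σ corner-gray over 10 cells = 4820  → 33.3590
row 1: Σ corner-gray over 10 cells = 5808  → 40.1969
row 2: Σ corner-gray over 10 cells = 5989  → 41.4496
row 3: Σ corner-gray over 10 cells = 5157  → 35.6914
row 4: Σ corner-gray over 10 cells = 5218  → 36.1135
row 5: Σ corner-gray over 10 cells = 4923  → 34.0719
row 6: Σ corner-gray over 10 cells = 3909  → 27.0540
row 7: Σ corner-gray over 10 cells = 4056  → 28.0714
row 8: Σ corner-gray over 10 cells = 4508  → 31.1997
row 9: Σ corner-gray over 10 cells = 5155  → 35.6775
Σ rows: total corner-gray = 49543  → 342.8849 mm³

342.885


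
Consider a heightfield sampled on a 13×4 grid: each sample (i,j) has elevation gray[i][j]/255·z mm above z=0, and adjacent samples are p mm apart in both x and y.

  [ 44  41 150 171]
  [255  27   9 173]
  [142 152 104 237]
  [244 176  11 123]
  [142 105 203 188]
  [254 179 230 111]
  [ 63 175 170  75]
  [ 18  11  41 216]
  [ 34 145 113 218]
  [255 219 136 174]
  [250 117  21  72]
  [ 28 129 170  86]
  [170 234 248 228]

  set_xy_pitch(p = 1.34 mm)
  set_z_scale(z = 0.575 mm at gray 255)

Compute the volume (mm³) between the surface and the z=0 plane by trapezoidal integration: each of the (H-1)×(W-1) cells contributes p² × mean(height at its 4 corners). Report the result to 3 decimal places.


19.482

height_mm = gray/255 × 0.575; cell vol = 1.34² × mean(4 corners)
unit = 1.34² × 0.575 / (4×255) = 0.00101223 mm³ per gray-sum
row 0: Σ corner-gray over 3 cells = 1097  → 1.1104
row 1: Σ corner-gray over 3 cells = 1391  → 1.4080
row 2: Σ corner-gray over 3 cells = 1632  → 1.6520
row 3: Σ corner-gray over 3 cells = 1687  → 1.7076
row 4: Σ corner-gray over 3 cells = 2129  → 2.1550
row 5: Σ corner-gray over 3 cells = 2011  → 2.0356
row 6: Σ corner-gray over 3 cells = 1166  → 1.1803
row 7: Σ corner-gray over 3 cells = 1106  → 1.1195
row 8: Σ corner-gray over 3 cells = 1907  → 1.9303
row 9: Σ corner-gray over 3 cells = 1737  → 1.7582
row 10: Σ corner-gray over 3 cells = 1310  → 1.3260
row 11: Σ corner-gray over 3 cells = 2074  → 2.0994
Σ rows: total corner-gray = 19247  → 19.4823 mm³


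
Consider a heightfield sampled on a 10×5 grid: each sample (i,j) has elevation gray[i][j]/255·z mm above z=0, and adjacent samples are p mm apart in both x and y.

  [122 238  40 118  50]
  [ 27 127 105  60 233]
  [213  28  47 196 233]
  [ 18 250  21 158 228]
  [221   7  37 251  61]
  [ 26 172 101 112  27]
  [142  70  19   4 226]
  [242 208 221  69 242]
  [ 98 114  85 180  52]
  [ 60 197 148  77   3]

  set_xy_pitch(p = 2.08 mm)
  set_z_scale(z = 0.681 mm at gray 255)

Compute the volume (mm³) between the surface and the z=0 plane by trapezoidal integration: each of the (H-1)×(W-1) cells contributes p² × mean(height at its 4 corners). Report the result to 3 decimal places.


height_mm = gray/255 × 0.681; cell vol = 2.08² × mean(4 corners)
unit = 2.08² × 0.681 / (4×255) = 0.00288851 mm³ per gray-sum
row 0: Σ corner-gray over 4 cells = 1808  → 5.2224
row 1: Σ corner-gray over 4 cells = 1832  → 5.2917
row 2: Σ corner-gray over 4 cells = 2092  → 6.0428
row 3: Σ corner-gray over 4 cells = 1976  → 5.7077
row 4: Σ corner-gray over 4 cells = 1695  → 4.8960
row 5: Σ corner-gray over 4 cells = 1377  → 3.9775
row 6: Σ corner-gray over 4 cells = 2034  → 5.8752
row 7: Σ corner-gray over 4 cells = 2388  → 6.8978
row 8: Σ corner-gray over 4 cells = 1815  → 5.2426
Σ rows: total corner-gray = 17017  → 49.1537 mm³

49.154


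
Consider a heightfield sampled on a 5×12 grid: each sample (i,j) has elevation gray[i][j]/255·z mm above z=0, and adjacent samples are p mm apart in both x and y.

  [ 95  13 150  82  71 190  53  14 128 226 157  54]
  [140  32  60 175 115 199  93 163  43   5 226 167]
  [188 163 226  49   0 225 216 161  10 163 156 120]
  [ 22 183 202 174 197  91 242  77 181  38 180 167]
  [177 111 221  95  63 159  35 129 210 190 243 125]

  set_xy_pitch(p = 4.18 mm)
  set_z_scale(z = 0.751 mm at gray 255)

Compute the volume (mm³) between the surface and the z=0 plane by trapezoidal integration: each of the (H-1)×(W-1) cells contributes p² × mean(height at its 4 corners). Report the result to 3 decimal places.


height_mm = gray/255 × 0.751; cell vol = 4.18² × mean(4 corners)
unit = 4.18² × 0.751 / (4×255) = 0.0128645 mm³ per gray-sum
row 0: Σ corner-gray over 11 cells = 4846  → 62.3413
row 1: Σ corner-gray over 11 cells = 5575  → 71.7195
row 2: Σ corner-gray over 11 cells = 6365  → 81.8824
row 3: Σ corner-gray over 11 cells = 6533  → 84.0437
Σ rows: total corner-gray = 23319  → 299.9869 mm³

299.987


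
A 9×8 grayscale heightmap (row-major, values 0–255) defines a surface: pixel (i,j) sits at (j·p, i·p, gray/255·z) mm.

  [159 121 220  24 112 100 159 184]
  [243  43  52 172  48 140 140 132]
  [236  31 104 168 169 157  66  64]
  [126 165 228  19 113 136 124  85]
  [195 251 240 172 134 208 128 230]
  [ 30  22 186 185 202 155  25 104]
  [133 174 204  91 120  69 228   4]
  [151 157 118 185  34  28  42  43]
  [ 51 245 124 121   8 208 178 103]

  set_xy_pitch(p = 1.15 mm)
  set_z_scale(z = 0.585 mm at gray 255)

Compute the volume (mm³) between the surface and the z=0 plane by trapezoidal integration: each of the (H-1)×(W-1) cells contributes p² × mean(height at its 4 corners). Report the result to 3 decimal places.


height_mm = gray/255 × 0.585; cell vol = 1.15² × mean(4 corners)
unit = 1.15² × 0.585 / (4×255) = 0.000758493 mm³ per gray-sum
row 0: Σ corner-gray over 7 cells = 3380  → 2.5637
row 1: Σ corner-gray over 7 cells = 3255  → 2.4689
row 2: Σ corner-gray over 7 cells = 3471  → 2.6327
row 3: Σ corner-gray over 7 cells = 4472  → 3.3920
row 4: Σ corner-gray over 7 cells = 4375  → 3.3184
row 5: Σ corner-gray over 7 cells = 3593  → 2.7253
row 6: Σ corner-gray over 7 cells = 3231  → 2.4507
row 7: Σ corner-gray over 7 cells = 3244  → 2.4606
Σ rows: total corner-gray = 29021  → 22.0122 mm³

22.012


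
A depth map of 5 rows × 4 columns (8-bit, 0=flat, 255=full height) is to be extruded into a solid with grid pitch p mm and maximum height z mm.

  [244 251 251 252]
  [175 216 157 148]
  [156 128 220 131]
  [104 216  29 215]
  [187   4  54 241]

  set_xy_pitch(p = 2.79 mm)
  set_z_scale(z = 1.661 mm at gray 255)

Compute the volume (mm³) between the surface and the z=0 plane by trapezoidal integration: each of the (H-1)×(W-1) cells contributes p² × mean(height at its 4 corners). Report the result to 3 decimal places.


height_mm = gray/255 × 1.661; cell vol = 2.79² × mean(4 corners)
unit = 2.79² × 1.661 / (4×255) = 0.0126759 mm³ per gray-sum
row 0: Σ corner-gray over 3 cells = 2569  → 32.5643
row 1: Σ corner-gray over 3 cells = 2052  → 26.0109
row 2: Σ corner-gray over 3 cells = 1792  → 22.7152
row 3: Σ corner-gray over 3 cells = 1353  → 17.1505
Σ rows: total corner-gray = 7766  → 98.4408 mm³

98.441


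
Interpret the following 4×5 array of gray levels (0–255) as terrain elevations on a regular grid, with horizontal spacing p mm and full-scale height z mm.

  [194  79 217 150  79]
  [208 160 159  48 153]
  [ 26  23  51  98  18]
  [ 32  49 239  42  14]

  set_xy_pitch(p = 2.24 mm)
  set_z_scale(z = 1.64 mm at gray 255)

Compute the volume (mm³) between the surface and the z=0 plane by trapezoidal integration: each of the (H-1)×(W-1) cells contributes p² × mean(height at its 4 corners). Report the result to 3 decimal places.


39.023

height_mm = gray/255 × 1.64; cell vol = 2.24² × mean(4 corners)
unit = 2.24² × 1.64 / (4×255) = 0.00806751 mm³ per gray-sum
row 0: Σ corner-gray over 4 cells = 2260  → 18.2326
row 1: Σ corner-gray over 4 cells = 1483  → 11.9641
row 2: Σ corner-gray over 4 cells = 1094  → 8.8259
Σ rows: total corner-gray = 4837  → 39.0226 mm³


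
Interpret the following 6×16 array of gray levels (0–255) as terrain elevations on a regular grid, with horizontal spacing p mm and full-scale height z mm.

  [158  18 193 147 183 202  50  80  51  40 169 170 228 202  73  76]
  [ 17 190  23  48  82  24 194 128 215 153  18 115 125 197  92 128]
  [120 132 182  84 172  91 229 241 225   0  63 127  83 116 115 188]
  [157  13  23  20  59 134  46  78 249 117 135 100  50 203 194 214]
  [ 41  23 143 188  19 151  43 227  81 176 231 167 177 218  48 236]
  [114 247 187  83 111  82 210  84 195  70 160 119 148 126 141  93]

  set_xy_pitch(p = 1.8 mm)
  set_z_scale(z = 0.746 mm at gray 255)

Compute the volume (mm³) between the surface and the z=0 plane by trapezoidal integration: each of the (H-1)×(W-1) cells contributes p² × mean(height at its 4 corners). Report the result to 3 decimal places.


88.362

height_mm = gray/255 × 0.746; cell vol = 1.8² × mean(4 corners)
unit = 1.8² × 0.746 / (4×255) = 0.00236965 mm³ per gray-sum
row 0: Σ corner-gray over 15 cells = 7199  → 17.0591
row 1: Σ corner-gray over 15 cells = 7381  → 17.4904
row 2: Σ corner-gray over 15 cells = 7241  → 17.1586
row 3: Σ corner-gray over 15 cells = 7274  → 17.2368
row 4: Σ corner-gray over 15 cells = 8194  → 19.4169
Σ rows: total corner-gray = 37289  → 88.3618 mm³


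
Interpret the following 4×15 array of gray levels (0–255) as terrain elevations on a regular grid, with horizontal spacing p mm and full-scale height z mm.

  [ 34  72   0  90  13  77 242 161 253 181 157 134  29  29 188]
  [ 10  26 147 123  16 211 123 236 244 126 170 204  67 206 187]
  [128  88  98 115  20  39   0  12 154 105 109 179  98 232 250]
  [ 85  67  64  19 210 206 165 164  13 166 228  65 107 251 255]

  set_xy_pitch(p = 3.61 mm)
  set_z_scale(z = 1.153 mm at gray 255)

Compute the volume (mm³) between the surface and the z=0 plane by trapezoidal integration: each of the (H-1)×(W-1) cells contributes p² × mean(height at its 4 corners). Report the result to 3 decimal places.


303.908

height_mm = gray/255 × 1.153; cell vol = 3.61² × mean(4 corners)
unit = 3.61² × 1.153 / (4×255) = 0.0147314 mm³ per gray-sum
row 0: Σ corner-gray over 14 cells = 7093  → 104.4897
row 1: Σ corner-gray over 14 cells = 6871  → 101.2193
row 2: Σ corner-gray over 14 cells = 6666  → 98.1994
Σ rows: total corner-gray = 20630  → 303.9084 mm³


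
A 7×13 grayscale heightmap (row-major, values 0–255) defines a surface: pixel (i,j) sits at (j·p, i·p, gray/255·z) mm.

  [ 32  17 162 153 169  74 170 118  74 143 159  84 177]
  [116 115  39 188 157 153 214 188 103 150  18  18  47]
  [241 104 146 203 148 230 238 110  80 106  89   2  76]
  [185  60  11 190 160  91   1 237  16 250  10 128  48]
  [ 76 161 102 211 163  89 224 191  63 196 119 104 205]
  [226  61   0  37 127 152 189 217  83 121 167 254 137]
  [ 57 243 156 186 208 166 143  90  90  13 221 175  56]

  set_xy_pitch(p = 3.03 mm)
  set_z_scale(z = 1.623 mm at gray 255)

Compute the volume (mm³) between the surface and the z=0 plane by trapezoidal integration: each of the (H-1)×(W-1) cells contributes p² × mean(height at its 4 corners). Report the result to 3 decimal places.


540.512

height_mm = gray/255 × 1.623; cell vol = 3.03² × mean(4 corners)
unit = 3.03² × 1.623 / (4×255) = 0.0146084 mm³ per gray-sum
row 0: Σ corner-gray over 12 cells = 5704  → 83.3265
row 1: Σ corner-gray over 12 cells = 6078  → 88.7901
row 2: Σ corner-gray over 12 cells = 5770  → 84.2907
row 3: Σ corner-gray over 12 cells = 6068  → 88.6440
row 4: Σ corner-gray over 12 cells = 6706  → 97.9641
row 5: Σ corner-gray over 12 cells = 6674  → 97.4967
Σ rows: total corner-gray = 37000  → 540.5120 mm³


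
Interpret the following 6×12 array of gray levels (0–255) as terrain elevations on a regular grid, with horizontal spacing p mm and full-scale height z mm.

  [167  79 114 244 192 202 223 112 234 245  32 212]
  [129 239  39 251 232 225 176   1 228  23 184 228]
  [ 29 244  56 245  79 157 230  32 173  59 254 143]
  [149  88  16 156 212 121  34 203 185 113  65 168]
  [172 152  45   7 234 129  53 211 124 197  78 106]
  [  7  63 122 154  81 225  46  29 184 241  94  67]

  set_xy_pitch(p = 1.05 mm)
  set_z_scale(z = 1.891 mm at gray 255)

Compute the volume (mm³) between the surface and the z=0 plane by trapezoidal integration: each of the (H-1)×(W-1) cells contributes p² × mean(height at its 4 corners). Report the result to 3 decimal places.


height_mm = gray/255 × 1.891; cell vol = 1.05² × mean(4 corners)
unit = 1.05² × 1.891 / (4×255) = 0.00204395 mm³ per gray-sum
row 0: Σ corner-gray over 11 cells = 7286  → 14.8922
row 1: Σ corner-gray over 11 cells = 6783  → 13.8641
row 2: Σ corner-gray over 11 cells = 5933  → 12.1267
row 3: Σ corner-gray over 11 cells = 5441  → 11.1211
row 4: Σ corner-gray over 11 cells = 5290  → 10.8125
Σ rows: total corner-gray = 30733  → 62.8167 mm³

62.817


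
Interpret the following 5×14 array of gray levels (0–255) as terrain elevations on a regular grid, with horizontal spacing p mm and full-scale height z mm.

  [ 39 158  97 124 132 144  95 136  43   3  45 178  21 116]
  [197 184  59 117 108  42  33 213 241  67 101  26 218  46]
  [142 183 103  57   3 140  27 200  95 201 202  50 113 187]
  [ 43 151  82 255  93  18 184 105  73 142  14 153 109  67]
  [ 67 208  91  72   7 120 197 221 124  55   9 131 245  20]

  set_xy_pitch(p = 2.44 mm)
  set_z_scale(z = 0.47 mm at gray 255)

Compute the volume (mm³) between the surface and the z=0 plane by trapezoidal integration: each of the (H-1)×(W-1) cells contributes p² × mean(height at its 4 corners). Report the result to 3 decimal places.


64.649

height_mm = gray/255 × 0.47; cell vol = 2.44² × mean(4 corners)
unit = 2.44² × 0.47 / (4×255) = 0.00274333 mm³ per gray-sum
row 0: Σ corner-gray over 13 cells = 5568  → 15.2748
row 1: Σ corner-gray over 13 cells = 6138  → 16.8385
row 2: Σ corner-gray over 13 cells = 5945  → 16.3091
row 3: Σ corner-gray over 13 cells = 5915  → 16.2268
Σ rows: total corner-gray = 23566  → 64.6492 mm³


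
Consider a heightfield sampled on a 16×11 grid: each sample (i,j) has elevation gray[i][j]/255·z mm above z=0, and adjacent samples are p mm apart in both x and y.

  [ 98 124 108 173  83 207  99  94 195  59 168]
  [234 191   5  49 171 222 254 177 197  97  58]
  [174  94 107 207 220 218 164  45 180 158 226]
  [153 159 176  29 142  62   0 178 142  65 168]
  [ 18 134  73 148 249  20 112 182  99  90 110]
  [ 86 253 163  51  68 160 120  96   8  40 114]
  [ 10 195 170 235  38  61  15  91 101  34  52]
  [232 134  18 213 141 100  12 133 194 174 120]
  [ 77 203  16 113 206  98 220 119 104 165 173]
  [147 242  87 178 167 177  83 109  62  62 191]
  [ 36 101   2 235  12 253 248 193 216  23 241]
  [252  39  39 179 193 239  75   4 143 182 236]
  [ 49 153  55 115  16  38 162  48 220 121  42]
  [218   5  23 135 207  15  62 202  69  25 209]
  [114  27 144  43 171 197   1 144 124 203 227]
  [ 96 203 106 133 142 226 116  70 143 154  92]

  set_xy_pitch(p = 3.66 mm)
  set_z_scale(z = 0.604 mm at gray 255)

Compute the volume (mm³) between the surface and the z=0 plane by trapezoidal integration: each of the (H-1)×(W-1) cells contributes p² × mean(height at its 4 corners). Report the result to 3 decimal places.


height_mm = gray/255 × 0.604; cell vol = 3.66² × mean(4 corners)
unit = 3.66² × 0.604 / (4×255) = 0.0079323 mm³ per gray-sum
row 0: Σ corner-gray over 10 cells = 5568  → 44.1670
row 1: Σ corner-gray over 10 cells = 6204  → 49.2120
row 2: Σ corner-gray over 10 cells = 5413  → 42.9375
row 3: Σ corner-gray over 10 cells = 4569  → 36.2427
row 4: Σ corner-gray over 10 cells = 4460  → 35.3780
row 5: Σ corner-gray over 10 cells = 4060  → 32.2051
row 6: Σ corner-gray over 10 cells = 4532  → 35.9492
row 7: Σ corner-gray over 10 cells = 5328  → 42.2633
row 8: Σ corner-gray over 10 cells = 5410  → 42.9137
row 9: Σ corner-gray over 10 cells = 5515  → 43.7466
row 10: Σ corner-gray over 10 cells = 5517  → 43.7625
row 11: Σ corner-gray over 10 cells = 4621  → 36.6551
row 12: Σ corner-gray over 10 cells = 3860  → 30.6187
row 13: Σ corner-gray over 10 cells = 4362  → 34.6007
row 14: Σ corner-gray over 10 cells = 5223  → 41.4304
Σ rows: total corner-gray = 74642  → 592.0825 mm³

592.082


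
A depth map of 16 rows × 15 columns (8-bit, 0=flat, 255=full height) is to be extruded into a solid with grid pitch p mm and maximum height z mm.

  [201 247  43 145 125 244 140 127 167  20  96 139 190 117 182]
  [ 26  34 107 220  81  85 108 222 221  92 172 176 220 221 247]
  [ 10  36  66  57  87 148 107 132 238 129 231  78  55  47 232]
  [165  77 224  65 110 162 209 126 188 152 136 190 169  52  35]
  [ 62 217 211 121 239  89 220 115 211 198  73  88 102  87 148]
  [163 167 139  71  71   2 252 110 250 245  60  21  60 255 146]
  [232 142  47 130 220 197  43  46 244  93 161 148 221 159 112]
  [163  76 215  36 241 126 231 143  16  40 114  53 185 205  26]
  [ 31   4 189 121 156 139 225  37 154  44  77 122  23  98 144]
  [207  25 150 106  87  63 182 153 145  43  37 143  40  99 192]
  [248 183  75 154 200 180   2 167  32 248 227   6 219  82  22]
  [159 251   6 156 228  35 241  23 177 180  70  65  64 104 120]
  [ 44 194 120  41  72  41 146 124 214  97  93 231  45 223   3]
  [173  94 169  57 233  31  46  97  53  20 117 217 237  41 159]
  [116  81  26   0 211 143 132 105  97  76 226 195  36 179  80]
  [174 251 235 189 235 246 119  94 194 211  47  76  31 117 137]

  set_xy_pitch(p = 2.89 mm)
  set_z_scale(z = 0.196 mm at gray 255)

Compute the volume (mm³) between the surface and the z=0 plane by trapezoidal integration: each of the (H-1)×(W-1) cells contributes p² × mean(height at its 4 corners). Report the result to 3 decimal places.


172.442

height_mm = gray/255 × 0.196; cell vol = 2.89² × mean(4 corners)
unit = 2.89² × 0.196 / (4×255) = 0.00160491 mm³ per gray-sum
row 0: Σ corner-gray over 14 cells = 8174  → 13.1186
row 1: Σ corner-gray over 14 cells = 7255  → 11.6436
row 2: Σ corner-gray over 14 cells = 6984  → 11.2087
row 3: Σ corner-gray over 14 cells = 8072  → 12.9549
row 4: Σ corner-gray over 14 cells = 7867  → 12.6259
row 5: Σ corner-gray over 14 cells = 7761  → 12.4557
row 6: Σ corner-gray over 14 cells = 7597  → 12.1925
row 7: Σ corner-gray over 14 cells = 6504  → 10.4384
row 8: Σ corner-gray over 14 cells = 5898  → 9.4658
row 9: Σ corner-gray over 14 cells = 6765  → 10.8572
row 10: Σ corner-gray over 14 cells = 7299  → 11.7143
row 11: Σ corner-gray over 14 cells = 6808  → 10.9262
row 12: Σ corner-gray over 14 cells = 6485  → 10.4079
row 13: Σ corner-gray over 14 cells = 6366  → 10.2169
row 14: Σ corner-gray over 14 cells = 7611  → 12.2150
Σ rows: total corner-gray = 107446  → 172.4415 mm³


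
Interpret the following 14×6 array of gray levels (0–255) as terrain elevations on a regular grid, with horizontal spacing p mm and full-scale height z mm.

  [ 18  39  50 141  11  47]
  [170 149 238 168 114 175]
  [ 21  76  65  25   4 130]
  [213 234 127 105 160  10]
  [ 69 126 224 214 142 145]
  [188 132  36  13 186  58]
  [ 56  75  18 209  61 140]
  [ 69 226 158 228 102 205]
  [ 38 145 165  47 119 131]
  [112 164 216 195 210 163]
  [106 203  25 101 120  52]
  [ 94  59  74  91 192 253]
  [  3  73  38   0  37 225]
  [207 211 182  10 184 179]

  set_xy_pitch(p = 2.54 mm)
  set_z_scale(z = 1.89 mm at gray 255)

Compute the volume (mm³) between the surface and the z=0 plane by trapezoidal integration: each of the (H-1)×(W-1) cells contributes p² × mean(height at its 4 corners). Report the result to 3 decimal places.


height_mm = gray/255 × 1.89; cell vol = 2.54² × mean(4 corners)
unit = 2.54² × 1.89 / (4×255) = 0.0119544 mm³ per gray-sum
row 0: Σ corner-gray over 5 cells = 2230  → 26.6584
row 1: Σ corner-gray over 5 cells = 2174  → 25.9889
row 2: Σ corner-gray over 5 cells = 1966  → 23.5024
row 3: Σ corner-gray over 5 cells = 3101  → 37.0707
row 4: Σ corner-gray over 5 cells = 2606  → 31.1533
row 5: Σ corner-gray over 5 cells = 1902  → 22.7373
row 6: Σ corner-gray over 5 cells = 2624  → 31.3684
row 7: Σ corner-gray over 5 cells = 2823  → 33.7474
row 8: Σ corner-gray over 5 cells = 2966  → 35.4569
row 9: Σ corner-gray over 5 cells = 2901  → 34.6798
row 10: Σ corner-gray over 5 cells = 2235  → 26.7182
row 11: Σ corner-gray over 5 cells = 1703  → 20.3584
row 12: Σ corner-gray over 5 cells = 2084  → 24.9130
Σ rows: total corner-gray = 31315  → 374.3531 mm³

374.353


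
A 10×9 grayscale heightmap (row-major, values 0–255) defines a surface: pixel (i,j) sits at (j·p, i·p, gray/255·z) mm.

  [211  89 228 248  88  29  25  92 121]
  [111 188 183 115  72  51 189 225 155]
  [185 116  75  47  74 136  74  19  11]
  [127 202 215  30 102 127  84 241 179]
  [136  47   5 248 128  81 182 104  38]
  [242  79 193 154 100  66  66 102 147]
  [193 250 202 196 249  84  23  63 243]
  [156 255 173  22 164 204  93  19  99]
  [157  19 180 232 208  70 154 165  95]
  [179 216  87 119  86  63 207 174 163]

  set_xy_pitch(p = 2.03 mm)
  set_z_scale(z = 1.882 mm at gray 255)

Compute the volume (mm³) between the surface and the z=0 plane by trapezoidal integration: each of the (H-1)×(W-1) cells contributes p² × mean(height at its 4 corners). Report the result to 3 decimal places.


283.640

height_mm = gray/255 × 1.882; cell vol = 2.03² × mean(4 corners)
unit = 2.03² × 1.882 / (4×255) = 0.00760346 mm³ per gray-sum
row 0: Σ corner-gray over 8 cells = 4242  → 32.2539
row 1: Σ corner-gray over 8 cells = 3590  → 27.2964
row 2: Σ corner-gray over 8 cells = 3586  → 27.2660
row 3: Σ corner-gray over 8 cells = 4072  → 30.9613
row 4: Σ corner-gray over 8 cells = 3673  → 27.9275
row 5: Σ corner-gray over 8 cells = 4479  → 34.0559
row 6: Σ corner-gray over 8 cells = 4685  → 35.6222
row 7: Σ corner-gray over 8 cells = 4423  → 33.6301
row 8: Σ corner-gray over 8 cells = 4554  → 34.6262
Σ rows: total corner-gray = 37304  → 283.6396 mm³


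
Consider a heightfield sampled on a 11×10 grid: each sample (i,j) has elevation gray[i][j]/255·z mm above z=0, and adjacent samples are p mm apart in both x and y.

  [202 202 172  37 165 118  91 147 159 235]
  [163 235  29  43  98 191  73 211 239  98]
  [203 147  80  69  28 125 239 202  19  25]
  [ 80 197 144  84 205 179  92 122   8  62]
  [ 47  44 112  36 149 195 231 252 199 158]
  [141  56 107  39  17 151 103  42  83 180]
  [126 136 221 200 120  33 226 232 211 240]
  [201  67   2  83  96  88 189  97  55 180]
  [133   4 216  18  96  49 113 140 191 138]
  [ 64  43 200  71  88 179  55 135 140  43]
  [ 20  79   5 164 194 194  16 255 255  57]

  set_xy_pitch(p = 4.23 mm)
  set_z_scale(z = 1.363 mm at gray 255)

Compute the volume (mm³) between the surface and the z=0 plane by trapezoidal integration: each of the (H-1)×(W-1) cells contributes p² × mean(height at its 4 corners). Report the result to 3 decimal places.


height_mm = gray/255 × 1.363; cell vol = 4.23² × mean(4 corners)
unit = 4.23² × 1.363 / (4×255) = 0.0239098 mm³ per gray-sum
row 0: Σ corner-gray over 9 cells = 5118  → 122.3705
row 1: Σ corner-gray over 9 cells = 4545  → 108.6702
row 2: Σ corner-gray over 9 cells = 4250  → 101.6168
row 3: Σ corner-gray over 9 cells = 4845  → 115.8431
row 4: Σ corner-gray over 9 cells = 4158  → 99.4171
row 5: Σ corner-gray over 9 cells = 4641  → 110.9655
row 6: Σ corner-gray over 9 cells = 4859  → 116.1778
row 7: Σ corner-gray over 9 cells = 3660  → 87.5100
row 8: Σ corner-gray over 9 cells = 3854  → 92.1485
row 9: Σ corner-gray over 9 cells = 4330  → 103.5295
Σ rows: total corner-gray = 44260  → 1058.2489 mm³

1058.249


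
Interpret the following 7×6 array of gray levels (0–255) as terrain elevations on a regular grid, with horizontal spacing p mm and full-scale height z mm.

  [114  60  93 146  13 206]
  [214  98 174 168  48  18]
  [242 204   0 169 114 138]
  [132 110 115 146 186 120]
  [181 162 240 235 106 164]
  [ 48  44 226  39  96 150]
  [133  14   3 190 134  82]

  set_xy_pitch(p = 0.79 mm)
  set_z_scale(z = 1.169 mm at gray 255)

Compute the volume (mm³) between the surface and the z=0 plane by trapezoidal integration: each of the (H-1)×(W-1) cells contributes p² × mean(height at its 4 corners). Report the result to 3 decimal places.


height_mm = gray/255 × 1.169; cell vol = 0.79² × mean(4 corners)
unit = 0.79² × 1.169 / (4×255) = 0.000715268 mm³ per gray-sum
row 0: Σ corner-gray over 5 cells = 2152  → 1.5393
row 1: Σ corner-gray over 5 cells = 2562  → 1.8325
row 2: Σ corner-gray over 5 cells = 2720  → 1.9455
row 3: Σ corner-gray over 5 cells = 3197  → 2.2867
row 4: Σ corner-gray over 5 cells = 2839  → 2.0306
row 5: Σ corner-gray over 5 cells = 1905  → 1.3626
Σ rows: total corner-gray = 15375  → 10.9972 mm³

10.997


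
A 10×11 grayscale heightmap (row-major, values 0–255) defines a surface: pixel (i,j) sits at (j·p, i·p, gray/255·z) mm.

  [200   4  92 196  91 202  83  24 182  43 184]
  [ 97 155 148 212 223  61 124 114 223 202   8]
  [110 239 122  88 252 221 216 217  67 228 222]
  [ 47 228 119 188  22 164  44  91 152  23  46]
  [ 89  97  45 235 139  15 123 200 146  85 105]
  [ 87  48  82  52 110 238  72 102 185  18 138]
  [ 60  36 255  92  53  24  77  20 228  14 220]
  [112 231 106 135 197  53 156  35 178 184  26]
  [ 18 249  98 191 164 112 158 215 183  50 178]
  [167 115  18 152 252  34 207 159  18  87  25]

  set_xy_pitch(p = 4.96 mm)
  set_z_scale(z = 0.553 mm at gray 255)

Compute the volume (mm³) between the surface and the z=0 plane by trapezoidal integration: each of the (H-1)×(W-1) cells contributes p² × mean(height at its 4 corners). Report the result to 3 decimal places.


height_mm = gray/255 × 0.553; cell vol = 4.96² × mean(4 corners)
unit = 4.96² × 0.553 / (4×255) = 0.0133379 mm³ per gray-sum
row 0: Σ corner-gray over 10 cells = 5247  → 69.9841
row 1: Σ corner-gray over 10 cells = 6661  → 88.8439
row 2: Σ corner-gray over 10 cells = 5787  → 77.1866
row 3: Σ corner-gray over 10 cells = 4519  → 60.2741
row 4: Σ corner-gray over 10 cells = 4403  → 58.7269
row 5: Σ corner-gray over 10 cells = 3917  → 52.2447
row 6: Σ corner-gray over 10 cells = 4566  → 60.9010
row 7: Σ corner-gray over 10 cells = 5724  → 76.3463
row 8: Σ corner-gray over 10 cells = 5312  → 70.8511
Σ rows: total corner-gray = 46136  → 615.3586 mm³

615.359


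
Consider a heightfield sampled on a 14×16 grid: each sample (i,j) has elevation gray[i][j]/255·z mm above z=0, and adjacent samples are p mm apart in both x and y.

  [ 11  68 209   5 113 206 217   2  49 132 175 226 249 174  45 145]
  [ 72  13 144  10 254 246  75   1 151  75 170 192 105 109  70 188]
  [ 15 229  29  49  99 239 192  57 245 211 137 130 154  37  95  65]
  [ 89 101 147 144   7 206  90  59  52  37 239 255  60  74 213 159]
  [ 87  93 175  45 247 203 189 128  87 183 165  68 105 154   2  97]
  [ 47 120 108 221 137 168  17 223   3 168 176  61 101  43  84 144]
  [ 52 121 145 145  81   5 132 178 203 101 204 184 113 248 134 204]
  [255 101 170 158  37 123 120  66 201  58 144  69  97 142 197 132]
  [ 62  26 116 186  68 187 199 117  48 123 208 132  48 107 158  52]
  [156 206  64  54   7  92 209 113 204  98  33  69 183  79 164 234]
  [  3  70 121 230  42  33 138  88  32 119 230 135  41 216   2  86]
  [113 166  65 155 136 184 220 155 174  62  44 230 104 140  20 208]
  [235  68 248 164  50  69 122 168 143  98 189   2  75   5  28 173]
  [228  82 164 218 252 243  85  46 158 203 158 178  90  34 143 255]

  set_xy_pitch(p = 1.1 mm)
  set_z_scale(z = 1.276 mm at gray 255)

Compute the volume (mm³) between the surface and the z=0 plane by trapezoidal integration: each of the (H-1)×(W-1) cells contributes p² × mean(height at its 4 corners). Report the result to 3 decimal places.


145.421

height_mm = gray/255 × 1.276; cell vol = 1.1² × mean(4 corners)
unit = 1.1² × 1.276 / (4×255) = 0.00151369 mm³ per gray-sum
row 0: Σ corner-gray over 15 cells = 7386  → 11.1801
row 1: Σ corner-gray over 15 cells = 7376  → 11.1649
row 2: Σ corner-gray over 15 cells = 7502  → 11.3557
row 3: Σ corner-gray over 15 cells = 7488  → 11.3345
row 4: Σ corner-gray over 15 cells = 7323  → 11.0847
row 5: Σ corner-gray over 15 cells = 7695  → 11.6478
row 6: Σ corner-gray over 15 cells = 7997  → 12.1049
row 7: Σ corner-gray over 15 cells = 7313  → 11.0696
row 8: Σ corner-gray over 15 cells = 7100  → 10.7472
row 9: Σ corner-gray over 15 cells = 6623  → 10.0251
row 10: Σ corner-gray over 15 cells = 7114  → 10.7684
row 11: Σ corner-gray over 15 cells = 7297  → 11.0454
row 12: Σ corner-gray over 15 cells = 7857  → 11.8930
Σ rows: total corner-gray = 96071  → 145.4214 mm³
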